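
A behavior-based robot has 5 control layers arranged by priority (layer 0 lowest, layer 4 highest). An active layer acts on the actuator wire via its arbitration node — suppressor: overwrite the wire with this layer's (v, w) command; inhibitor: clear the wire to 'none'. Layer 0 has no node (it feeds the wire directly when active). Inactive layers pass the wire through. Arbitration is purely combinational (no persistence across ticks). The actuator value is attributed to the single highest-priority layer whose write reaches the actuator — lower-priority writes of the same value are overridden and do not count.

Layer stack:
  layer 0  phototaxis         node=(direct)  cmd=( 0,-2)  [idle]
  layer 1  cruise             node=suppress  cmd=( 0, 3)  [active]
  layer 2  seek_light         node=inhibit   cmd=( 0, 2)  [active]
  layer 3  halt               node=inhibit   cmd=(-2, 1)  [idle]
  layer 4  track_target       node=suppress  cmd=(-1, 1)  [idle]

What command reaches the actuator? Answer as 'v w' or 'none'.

none

L0 phototaxis: idle → wire = none
L1 cruise: active, suppressor → wire = (0, 3)
L2 seek_light: active, inhibitor → wire = none
L3 halt: idle → wire stays none
L4 track_target: idle → wire stays none
actuator = none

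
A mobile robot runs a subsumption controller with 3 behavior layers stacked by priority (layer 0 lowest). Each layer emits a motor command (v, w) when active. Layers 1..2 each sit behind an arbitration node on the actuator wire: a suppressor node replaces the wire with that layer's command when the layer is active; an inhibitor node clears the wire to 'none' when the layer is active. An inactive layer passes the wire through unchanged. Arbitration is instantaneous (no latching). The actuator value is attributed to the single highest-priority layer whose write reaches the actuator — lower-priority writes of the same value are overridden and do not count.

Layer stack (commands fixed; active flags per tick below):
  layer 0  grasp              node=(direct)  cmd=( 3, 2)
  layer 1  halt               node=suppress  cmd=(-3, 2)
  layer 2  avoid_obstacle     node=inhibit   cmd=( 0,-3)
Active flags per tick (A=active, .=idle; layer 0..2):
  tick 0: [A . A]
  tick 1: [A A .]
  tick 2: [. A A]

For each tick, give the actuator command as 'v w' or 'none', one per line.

tick 0:
  layer 0 (grasp) active — direct: (3, 2)
  layer 1 (halt) idle — unchanged: (3, 2)
  layer 2 (avoid_obstacle) active — inhibits: none
  → actuator none
tick 1:
  layer 0 (grasp) active — direct: (3, 2)
  layer 1 (halt) active — suppresses: (-3, 2)
  layer 2 (avoid_obstacle) idle — unchanged: (-3, 2)
  → actuator (-3, 2)
tick 2:
  layer 0 (grasp) idle — none
  layer 1 (halt) active — suppresses: (-3, 2)
  layer 2 (avoid_obstacle) active — inhibits: none
  → actuator none

none
-3 2
none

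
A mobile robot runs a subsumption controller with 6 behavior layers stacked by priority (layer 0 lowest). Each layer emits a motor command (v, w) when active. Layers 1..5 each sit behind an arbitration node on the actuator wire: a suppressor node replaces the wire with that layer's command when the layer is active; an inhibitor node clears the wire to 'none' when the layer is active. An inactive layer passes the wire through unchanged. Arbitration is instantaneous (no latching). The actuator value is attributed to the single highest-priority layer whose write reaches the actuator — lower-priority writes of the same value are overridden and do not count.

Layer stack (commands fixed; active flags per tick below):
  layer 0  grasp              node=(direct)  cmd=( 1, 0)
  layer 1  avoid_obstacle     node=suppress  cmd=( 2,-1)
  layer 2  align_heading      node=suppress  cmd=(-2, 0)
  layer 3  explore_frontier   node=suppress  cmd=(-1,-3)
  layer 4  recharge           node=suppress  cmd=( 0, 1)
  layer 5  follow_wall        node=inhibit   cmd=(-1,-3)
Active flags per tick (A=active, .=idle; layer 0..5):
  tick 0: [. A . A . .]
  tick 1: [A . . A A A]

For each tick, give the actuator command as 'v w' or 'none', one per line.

tick 0:
  [0] grasp off; wire := none
  [1] avoid_obstacle on (suppress); wire := (2, -1)
  [2] align_heading off; pass (2, -1)
  [3] explore_frontier on (suppress); wire := (-1, -3)
  [4] recharge off; pass (-1, -3)
  [5] follow_wall off; pass (-1, -3)
  output (-1, -3)
tick 1:
  [0] grasp on; wire := (1, 0)
  [1] avoid_obstacle off; pass (1, 0)
  [2] align_heading off; pass (1, 0)
  [3] explore_frontier on (suppress); wire := (-1, -3)
  [4] recharge on (suppress); wire := (0, 1)
  [5] follow_wall on (inhibit); wire := none
  output none

-1 -3
none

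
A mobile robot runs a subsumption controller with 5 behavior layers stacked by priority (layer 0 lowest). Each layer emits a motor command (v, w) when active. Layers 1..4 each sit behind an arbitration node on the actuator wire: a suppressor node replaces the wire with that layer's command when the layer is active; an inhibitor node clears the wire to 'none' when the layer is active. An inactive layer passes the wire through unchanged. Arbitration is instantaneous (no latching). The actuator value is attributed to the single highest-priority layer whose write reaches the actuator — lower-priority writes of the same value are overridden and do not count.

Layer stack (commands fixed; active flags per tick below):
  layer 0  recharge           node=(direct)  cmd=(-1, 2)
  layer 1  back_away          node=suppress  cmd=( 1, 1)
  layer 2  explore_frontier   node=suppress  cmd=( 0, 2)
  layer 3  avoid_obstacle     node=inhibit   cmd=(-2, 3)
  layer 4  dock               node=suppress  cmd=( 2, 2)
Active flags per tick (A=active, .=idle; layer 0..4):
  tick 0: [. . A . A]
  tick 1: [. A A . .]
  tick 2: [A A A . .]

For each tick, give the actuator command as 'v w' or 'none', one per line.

2 2
0 2
0 2

tick 0:
  [0] recharge off; wire := none
  [1] back_away off; pass none
  [2] explore_frontier on (suppress); wire := (0, 2)
  [3] avoid_obstacle off; pass (0, 2)
  [4] dock on (suppress); wire := (2, 2)
  output (2, 2)
tick 1:
  [0] recharge off; wire := none
  [1] back_away on (suppress); wire := (1, 1)
  [2] explore_frontier on (suppress); wire := (0, 2)
  [3] avoid_obstacle off; pass (0, 2)
  [4] dock off; pass (0, 2)
  output (0, 2)
tick 2:
  [0] recharge on; wire := (-1, 2)
  [1] back_away on (suppress); wire := (1, 1)
  [2] explore_frontier on (suppress); wire := (0, 2)
  [3] avoid_obstacle off; pass (0, 2)
  [4] dock off; pass (0, 2)
  output (0, 2)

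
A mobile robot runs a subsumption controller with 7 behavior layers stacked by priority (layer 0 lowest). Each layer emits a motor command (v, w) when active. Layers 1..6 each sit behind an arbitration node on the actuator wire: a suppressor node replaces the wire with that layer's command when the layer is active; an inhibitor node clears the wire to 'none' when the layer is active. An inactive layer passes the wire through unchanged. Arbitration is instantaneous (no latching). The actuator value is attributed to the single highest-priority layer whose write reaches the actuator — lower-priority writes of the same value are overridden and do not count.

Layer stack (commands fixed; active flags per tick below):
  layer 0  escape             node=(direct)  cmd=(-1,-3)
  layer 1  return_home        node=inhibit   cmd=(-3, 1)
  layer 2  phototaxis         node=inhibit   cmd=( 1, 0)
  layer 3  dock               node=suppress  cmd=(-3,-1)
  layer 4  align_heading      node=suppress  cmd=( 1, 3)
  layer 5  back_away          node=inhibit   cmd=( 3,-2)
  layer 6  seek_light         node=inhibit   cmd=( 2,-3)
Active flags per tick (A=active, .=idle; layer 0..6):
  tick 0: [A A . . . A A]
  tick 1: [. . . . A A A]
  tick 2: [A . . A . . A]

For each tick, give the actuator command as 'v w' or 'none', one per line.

tick 0:
  layer 0 (escape) active — direct: (-1, -3)
  layer 1 (return_home) active — inhibits: none
  layer 2 (phototaxis) idle — unchanged: none
  layer 3 (dock) idle — unchanged: none
  layer 4 (align_heading) idle — unchanged: none
  layer 5 (back_away) active — inhibits: none
  layer 6 (seek_light) active — inhibits: none
  → actuator none
tick 1:
  layer 0 (escape) idle — none
  layer 1 (return_home) idle — unchanged: none
  layer 2 (phototaxis) idle — unchanged: none
  layer 3 (dock) idle — unchanged: none
  layer 4 (align_heading) active — suppresses: (1, 3)
  layer 5 (back_away) active — inhibits: none
  layer 6 (seek_light) active — inhibits: none
  → actuator none
tick 2:
  layer 0 (escape) active — direct: (-1, -3)
  layer 1 (return_home) idle — unchanged: (-1, -3)
  layer 2 (phototaxis) idle — unchanged: (-1, -3)
  layer 3 (dock) active — suppresses: (-3, -1)
  layer 4 (align_heading) idle — unchanged: (-3, -1)
  layer 5 (back_away) idle — unchanged: (-3, -1)
  layer 6 (seek_light) active — inhibits: none
  → actuator none

none
none
none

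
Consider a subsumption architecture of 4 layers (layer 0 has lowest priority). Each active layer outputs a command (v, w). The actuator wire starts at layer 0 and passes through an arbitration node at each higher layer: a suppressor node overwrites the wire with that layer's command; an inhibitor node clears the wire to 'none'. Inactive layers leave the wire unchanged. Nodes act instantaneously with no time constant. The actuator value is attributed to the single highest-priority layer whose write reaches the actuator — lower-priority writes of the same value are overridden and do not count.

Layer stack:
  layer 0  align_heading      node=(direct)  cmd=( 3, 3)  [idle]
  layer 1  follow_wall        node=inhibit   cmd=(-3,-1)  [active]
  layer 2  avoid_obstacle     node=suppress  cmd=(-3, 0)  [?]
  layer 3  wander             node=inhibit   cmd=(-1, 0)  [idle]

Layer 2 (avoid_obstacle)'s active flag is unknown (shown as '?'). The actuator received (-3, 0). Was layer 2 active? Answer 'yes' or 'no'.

If layer 2 is active=yes:
  actuator would be (-3, 0)
If layer 2 is active=no:
  actuator would be none
Observed (-3, 0), so layer 2 was active.

yes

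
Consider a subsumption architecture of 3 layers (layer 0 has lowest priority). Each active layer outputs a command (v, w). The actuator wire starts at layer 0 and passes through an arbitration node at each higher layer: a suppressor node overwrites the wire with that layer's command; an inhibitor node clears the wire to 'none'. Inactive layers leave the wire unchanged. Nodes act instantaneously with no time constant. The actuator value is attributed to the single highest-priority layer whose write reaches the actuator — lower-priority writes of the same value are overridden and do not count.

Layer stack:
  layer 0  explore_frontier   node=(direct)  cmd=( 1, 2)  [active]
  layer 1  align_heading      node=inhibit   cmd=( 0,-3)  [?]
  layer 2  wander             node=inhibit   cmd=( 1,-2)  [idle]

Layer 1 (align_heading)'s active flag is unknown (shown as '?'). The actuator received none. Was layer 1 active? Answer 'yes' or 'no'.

If layer 1 is active=yes:
  actuator would be none
If layer 1 is active=no:
  actuator would be (1, 2)
Observed none, so layer 1 was active.

yes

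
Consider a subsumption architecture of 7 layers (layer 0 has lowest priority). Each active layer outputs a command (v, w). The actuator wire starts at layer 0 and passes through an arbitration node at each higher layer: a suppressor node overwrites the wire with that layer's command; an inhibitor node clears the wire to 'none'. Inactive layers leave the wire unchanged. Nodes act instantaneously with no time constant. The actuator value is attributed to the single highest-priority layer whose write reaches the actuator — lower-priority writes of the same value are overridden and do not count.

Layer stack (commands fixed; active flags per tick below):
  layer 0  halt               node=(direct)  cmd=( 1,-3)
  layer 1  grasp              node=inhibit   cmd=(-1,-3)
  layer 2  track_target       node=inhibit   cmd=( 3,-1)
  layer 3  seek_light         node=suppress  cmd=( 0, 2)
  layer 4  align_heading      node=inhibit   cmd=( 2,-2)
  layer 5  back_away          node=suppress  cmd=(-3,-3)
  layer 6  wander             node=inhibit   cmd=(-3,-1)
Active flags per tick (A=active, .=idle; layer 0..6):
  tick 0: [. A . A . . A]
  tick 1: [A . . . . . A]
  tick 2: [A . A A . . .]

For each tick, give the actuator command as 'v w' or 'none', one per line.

tick 0:
  L0 halt: idle → wire = none
  L1 grasp: active, inhibitor → wire = none
  L2 track_target: idle → wire stays none
  L3 seek_light: active, suppressor → wire = (0, 2)
  L4 align_heading: idle → wire stays (0, 2)
  L5 back_away: idle → wire stays (0, 2)
  L6 wander: active, inhibitor → wire = none
  actuator = none
tick 1:
  L0 halt: active, feeds wire = (1, -3)
  L1 grasp: idle → wire stays (1, -3)
  L2 track_target: idle → wire stays (1, -3)
  L3 seek_light: idle → wire stays (1, -3)
  L4 align_heading: idle → wire stays (1, -3)
  L5 back_away: idle → wire stays (1, -3)
  L6 wander: active, inhibitor → wire = none
  actuator = none
tick 2:
  L0 halt: active, feeds wire = (1, -3)
  L1 grasp: idle → wire stays (1, -3)
  L2 track_target: active, inhibitor → wire = none
  L3 seek_light: active, suppressor → wire = (0, 2)
  L4 align_heading: idle → wire stays (0, 2)
  L5 back_away: idle → wire stays (0, 2)
  L6 wander: idle → wire stays (0, 2)
  actuator = (0, 2)

none
none
0 2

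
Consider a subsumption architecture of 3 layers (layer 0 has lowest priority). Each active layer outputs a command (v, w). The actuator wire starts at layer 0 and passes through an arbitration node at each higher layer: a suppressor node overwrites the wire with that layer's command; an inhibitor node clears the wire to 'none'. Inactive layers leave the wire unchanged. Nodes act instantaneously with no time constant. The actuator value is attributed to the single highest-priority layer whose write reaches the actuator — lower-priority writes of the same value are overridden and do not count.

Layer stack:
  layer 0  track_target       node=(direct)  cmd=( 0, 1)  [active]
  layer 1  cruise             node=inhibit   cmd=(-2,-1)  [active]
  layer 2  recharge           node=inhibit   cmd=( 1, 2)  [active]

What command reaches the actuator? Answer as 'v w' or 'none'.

none

L0 track_target: active, feeds wire = (0, 1)
L1 cruise: active, inhibitor → wire = none
L2 recharge: active, inhibitor → wire = none
actuator = none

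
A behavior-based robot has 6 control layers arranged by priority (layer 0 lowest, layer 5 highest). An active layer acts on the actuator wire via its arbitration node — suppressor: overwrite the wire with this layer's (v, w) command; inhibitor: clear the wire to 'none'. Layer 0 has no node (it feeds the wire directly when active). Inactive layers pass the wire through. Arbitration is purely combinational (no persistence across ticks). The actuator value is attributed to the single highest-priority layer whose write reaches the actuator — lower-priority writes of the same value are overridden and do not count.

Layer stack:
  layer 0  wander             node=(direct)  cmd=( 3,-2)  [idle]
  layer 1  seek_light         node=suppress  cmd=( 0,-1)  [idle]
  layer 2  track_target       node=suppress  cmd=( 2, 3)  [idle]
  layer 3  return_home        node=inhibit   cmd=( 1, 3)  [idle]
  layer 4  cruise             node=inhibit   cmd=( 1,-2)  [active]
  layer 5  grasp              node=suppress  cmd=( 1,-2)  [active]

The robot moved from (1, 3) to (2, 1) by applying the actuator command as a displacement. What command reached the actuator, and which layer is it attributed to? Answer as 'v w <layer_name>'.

displacement = (2, 1) − (1, 3) = (1, -2)
layer 0 (wander) idle — none
layer 1 (seek_light) idle — unchanged: none
layer 2 (track_target) idle — unchanged: none
layer 3 (return_home) idle — unchanged: none
layer 4 (cruise) active — inhibits: none
layer 5 (grasp) active — suppresses: (1, -2)
→ actuator (1, -2) — from layer 5 (grasp)

1 -2 grasp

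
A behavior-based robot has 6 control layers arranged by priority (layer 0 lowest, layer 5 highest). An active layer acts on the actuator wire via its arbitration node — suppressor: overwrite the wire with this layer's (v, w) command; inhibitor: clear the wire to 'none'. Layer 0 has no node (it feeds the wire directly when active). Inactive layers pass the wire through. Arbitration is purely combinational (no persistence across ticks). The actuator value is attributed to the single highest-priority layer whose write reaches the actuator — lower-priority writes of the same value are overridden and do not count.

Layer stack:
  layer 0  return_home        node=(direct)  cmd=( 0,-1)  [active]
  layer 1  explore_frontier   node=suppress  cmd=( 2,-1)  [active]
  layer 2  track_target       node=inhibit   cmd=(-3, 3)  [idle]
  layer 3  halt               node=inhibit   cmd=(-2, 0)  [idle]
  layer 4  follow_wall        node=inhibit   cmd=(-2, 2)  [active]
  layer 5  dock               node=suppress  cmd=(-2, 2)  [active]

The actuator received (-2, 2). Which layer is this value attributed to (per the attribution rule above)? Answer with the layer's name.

dock

[0] return_home on; wire := (0, -1)
[1] explore_frontier on (suppress); wire := (2, -1)
[2] track_target off; pass (2, -1)
[3] halt off; pass (2, -1)
[4] follow_wall on (inhibit); wire := none
[5] dock on (suppress); wire := (-2, 2)
output (-2, 2)
last writer: layer 5 = dock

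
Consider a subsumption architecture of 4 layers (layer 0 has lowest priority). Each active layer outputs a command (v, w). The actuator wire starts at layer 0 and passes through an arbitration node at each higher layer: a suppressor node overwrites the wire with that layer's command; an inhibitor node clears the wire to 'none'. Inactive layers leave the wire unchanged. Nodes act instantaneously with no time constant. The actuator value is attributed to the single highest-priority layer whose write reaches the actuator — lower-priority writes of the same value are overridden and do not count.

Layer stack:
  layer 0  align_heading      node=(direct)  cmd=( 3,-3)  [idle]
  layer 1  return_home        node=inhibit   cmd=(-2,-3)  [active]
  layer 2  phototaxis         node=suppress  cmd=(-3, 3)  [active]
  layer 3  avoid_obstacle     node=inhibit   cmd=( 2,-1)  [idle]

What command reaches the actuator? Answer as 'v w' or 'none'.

-3 3

layer 0 (align_heading) idle — none
layer 1 (return_home) active — inhibits: none
layer 2 (phototaxis) active — suppresses: (-3, 3)
layer 3 (avoid_obstacle) idle — unchanged: (-3, 3)
→ actuator (-3, 3)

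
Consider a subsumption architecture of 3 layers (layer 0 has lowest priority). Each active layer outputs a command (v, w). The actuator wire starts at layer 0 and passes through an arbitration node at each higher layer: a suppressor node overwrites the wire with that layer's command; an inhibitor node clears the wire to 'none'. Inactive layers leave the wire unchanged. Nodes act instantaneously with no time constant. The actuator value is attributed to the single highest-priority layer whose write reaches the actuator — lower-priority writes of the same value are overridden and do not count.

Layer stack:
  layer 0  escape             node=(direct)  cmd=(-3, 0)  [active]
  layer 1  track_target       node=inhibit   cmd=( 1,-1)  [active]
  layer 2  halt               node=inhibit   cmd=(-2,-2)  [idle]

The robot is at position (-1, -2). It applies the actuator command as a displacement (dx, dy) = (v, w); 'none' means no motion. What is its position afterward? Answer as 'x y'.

-1 -2

[0] escape on; wire := (-3, 0)
[1] track_target on (inhibit); wire := none
[2] halt off; pass none
output none
position: (-1, -2) + none = (-1, -2)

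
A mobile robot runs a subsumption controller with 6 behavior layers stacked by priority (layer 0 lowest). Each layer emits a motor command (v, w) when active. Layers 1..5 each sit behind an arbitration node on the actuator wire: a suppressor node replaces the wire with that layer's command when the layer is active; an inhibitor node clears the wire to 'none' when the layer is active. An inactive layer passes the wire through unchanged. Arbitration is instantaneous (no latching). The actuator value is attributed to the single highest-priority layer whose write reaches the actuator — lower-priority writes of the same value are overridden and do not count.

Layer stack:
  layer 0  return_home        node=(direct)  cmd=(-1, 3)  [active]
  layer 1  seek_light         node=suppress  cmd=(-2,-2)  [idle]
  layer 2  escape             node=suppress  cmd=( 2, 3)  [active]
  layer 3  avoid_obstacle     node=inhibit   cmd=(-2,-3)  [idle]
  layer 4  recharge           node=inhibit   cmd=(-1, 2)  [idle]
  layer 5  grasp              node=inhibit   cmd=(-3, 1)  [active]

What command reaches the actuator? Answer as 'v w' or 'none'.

[0] return_home on; wire := (-1, 3)
[1] seek_light off; pass (-1, 3)
[2] escape on (suppress); wire := (2, 3)
[3] avoid_obstacle off; pass (2, 3)
[4] recharge off; pass (2, 3)
[5] grasp on (inhibit); wire := none
output none

none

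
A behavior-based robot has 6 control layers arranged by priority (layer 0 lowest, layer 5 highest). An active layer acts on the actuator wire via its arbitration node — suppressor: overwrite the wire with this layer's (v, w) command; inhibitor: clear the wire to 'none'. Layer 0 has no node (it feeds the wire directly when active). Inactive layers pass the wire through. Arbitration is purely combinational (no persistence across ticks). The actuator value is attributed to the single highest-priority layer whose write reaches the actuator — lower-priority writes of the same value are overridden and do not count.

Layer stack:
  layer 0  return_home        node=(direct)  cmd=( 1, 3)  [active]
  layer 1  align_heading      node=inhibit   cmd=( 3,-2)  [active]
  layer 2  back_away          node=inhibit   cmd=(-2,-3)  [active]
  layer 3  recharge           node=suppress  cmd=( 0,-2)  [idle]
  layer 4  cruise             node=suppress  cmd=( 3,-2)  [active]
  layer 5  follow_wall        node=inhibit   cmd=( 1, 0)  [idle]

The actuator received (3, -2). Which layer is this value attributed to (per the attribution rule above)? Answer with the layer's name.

cruise

[0] return_home on; wire := (1, 3)
[1] align_heading on (inhibit); wire := none
[2] back_away on (inhibit); wire := none
[3] recharge off; pass none
[4] cruise on (suppress); wire := (3, -2)
[5] follow_wall off; pass (3, -2)
output (3, -2)
last writer: layer 4 = cruise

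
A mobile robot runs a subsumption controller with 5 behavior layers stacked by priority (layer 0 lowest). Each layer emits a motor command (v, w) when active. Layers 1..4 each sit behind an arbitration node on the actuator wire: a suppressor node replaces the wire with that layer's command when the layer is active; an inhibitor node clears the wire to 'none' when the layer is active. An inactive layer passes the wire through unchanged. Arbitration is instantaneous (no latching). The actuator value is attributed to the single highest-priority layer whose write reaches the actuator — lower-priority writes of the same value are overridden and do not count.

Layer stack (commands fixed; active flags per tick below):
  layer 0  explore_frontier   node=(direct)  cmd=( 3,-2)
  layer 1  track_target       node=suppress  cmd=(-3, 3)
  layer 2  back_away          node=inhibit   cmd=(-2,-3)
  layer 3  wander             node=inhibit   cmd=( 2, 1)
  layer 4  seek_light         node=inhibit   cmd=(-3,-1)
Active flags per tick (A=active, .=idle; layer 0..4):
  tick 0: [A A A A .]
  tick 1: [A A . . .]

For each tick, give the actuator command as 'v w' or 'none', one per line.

none
-3 3

tick 0:
  layer 0 (explore_frontier) active — direct: (3, -2)
  layer 1 (track_target) active — suppresses: (-3, 3)
  layer 2 (back_away) active — inhibits: none
  layer 3 (wander) active — inhibits: none
  layer 4 (seek_light) idle — unchanged: none
  → actuator none
tick 1:
  layer 0 (explore_frontier) active — direct: (3, -2)
  layer 1 (track_target) active — suppresses: (-3, 3)
  layer 2 (back_away) idle — unchanged: (-3, 3)
  layer 3 (wander) idle — unchanged: (-3, 3)
  layer 4 (seek_light) idle — unchanged: (-3, 3)
  → actuator (-3, 3)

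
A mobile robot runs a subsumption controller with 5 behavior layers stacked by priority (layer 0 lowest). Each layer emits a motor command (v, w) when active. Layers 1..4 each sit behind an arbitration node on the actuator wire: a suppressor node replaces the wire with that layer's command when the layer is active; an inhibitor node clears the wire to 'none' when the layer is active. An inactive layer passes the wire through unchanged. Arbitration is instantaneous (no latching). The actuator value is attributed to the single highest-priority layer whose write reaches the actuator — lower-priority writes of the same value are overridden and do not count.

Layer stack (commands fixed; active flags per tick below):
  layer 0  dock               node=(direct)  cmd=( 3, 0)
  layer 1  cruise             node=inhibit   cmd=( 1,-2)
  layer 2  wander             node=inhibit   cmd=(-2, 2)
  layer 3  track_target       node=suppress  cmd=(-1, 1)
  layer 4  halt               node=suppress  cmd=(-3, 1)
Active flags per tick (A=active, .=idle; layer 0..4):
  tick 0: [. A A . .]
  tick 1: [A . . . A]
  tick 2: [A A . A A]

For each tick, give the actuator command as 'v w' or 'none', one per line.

none
-3 1
-3 1

tick 0:
  layer 0 (dock) idle — none
  layer 1 (cruise) active — inhibits: none
  layer 2 (wander) active — inhibits: none
  layer 3 (track_target) idle — unchanged: none
  layer 4 (halt) idle — unchanged: none
  → actuator none
tick 1:
  layer 0 (dock) active — direct: (3, 0)
  layer 1 (cruise) idle — unchanged: (3, 0)
  layer 2 (wander) idle — unchanged: (3, 0)
  layer 3 (track_target) idle — unchanged: (3, 0)
  layer 4 (halt) active — suppresses: (-3, 1)
  → actuator (-3, 1)
tick 2:
  layer 0 (dock) active — direct: (3, 0)
  layer 1 (cruise) active — inhibits: none
  layer 2 (wander) idle — unchanged: none
  layer 3 (track_target) active — suppresses: (-1, 1)
  layer 4 (halt) active — suppresses: (-3, 1)
  → actuator (-3, 1)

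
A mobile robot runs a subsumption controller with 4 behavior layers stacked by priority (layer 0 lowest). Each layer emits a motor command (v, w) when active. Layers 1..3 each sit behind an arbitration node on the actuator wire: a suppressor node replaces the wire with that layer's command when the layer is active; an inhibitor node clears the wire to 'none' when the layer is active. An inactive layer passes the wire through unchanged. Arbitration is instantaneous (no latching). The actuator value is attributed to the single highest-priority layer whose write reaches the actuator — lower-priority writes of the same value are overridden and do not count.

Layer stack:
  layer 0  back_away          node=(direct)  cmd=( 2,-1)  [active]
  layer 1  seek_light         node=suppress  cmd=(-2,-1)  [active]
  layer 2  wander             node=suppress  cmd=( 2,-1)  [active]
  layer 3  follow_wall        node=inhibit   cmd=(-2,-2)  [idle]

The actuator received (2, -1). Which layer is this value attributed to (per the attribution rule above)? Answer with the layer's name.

wander

layer 0 (back_away) active — direct: (2, -1)
layer 1 (seek_light) active — suppresses: (-2, -1)
layer 2 (wander) active — suppresses: (2, -1)
layer 3 (follow_wall) idle — unchanged: (2, -1)
→ actuator (2, -1)
last writer: layer 2 = wander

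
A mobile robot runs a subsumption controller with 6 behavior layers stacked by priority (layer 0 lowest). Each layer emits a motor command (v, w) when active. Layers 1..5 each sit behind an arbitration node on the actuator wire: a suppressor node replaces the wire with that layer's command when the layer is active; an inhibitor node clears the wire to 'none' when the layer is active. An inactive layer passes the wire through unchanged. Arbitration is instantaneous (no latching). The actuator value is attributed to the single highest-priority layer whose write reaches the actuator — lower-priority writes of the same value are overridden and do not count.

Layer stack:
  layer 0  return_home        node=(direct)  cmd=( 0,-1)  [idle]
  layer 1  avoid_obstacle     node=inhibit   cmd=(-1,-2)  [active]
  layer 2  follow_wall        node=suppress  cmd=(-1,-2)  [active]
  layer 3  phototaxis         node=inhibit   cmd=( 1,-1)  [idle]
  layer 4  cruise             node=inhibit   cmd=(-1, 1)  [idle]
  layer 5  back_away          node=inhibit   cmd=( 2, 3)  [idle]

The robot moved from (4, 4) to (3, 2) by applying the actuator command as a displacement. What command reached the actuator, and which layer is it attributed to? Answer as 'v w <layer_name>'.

-1 -2 follow_wall

displacement = (3, 2) − (4, 4) = (-1, -2)
L0 return_home: idle → wire = none
L1 avoid_obstacle: active, inhibitor → wire = none
L2 follow_wall: active, suppressor → wire = (-1, -2)
L3 phototaxis: idle → wire stays (-1, -2)
L4 cruise: idle → wire stays (-1, -2)
L5 back_away: idle → wire stays (-1, -2)
actuator = (-1, -2) — from layer 2 (follow_wall)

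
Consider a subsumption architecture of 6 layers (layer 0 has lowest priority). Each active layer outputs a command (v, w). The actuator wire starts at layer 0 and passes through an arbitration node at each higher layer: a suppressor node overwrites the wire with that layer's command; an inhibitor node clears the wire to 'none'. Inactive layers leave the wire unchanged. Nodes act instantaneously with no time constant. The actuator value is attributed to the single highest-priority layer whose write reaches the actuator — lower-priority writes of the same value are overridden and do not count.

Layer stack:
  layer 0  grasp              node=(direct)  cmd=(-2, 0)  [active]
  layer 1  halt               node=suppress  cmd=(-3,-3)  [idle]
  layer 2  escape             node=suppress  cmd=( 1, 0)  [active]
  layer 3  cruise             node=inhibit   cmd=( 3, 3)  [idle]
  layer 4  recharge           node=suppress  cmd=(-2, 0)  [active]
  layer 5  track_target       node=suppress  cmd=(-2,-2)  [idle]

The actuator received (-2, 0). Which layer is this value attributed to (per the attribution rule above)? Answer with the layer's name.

recharge

layer 0 (grasp) active — direct: (-2, 0)
layer 1 (halt) idle — unchanged: (-2, 0)
layer 2 (escape) active — suppresses: (1, 0)
layer 3 (cruise) idle — unchanged: (1, 0)
layer 4 (recharge) active — suppresses: (-2, 0)
layer 5 (track_target) idle — unchanged: (-2, 0)
→ actuator (-2, 0)
last writer: layer 4 = recharge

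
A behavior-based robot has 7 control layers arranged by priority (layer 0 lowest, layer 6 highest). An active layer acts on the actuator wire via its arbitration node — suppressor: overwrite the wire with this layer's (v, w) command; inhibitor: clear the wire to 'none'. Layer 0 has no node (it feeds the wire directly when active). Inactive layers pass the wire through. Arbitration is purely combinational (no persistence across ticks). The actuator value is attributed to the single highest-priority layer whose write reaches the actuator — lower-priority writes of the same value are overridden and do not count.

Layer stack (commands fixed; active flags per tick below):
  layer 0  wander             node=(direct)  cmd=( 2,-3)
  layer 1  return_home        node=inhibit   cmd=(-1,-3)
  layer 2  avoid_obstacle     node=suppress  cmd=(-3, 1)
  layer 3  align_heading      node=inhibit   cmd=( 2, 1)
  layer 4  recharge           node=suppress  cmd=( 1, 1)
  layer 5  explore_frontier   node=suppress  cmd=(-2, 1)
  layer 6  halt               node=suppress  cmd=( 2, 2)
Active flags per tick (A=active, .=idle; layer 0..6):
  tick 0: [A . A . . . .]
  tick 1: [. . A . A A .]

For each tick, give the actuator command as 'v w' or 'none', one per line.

tick 0:
  L0 wander: active, feeds wire = (2, -3)
  L1 return_home: idle → wire stays (2, -3)
  L2 avoid_obstacle: active, suppressor → wire = (-3, 1)
  L3 align_heading: idle → wire stays (-3, 1)
  L4 recharge: idle → wire stays (-3, 1)
  L5 explore_frontier: idle → wire stays (-3, 1)
  L6 halt: idle → wire stays (-3, 1)
  actuator = (-3, 1)
tick 1:
  L0 wander: idle → wire = none
  L1 return_home: idle → wire stays none
  L2 avoid_obstacle: active, suppressor → wire = (-3, 1)
  L3 align_heading: idle → wire stays (-3, 1)
  L4 recharge: active, suppressor → wire = (1, 1)
  L5 explore_frontier: active, suppressor → wire = (-2, 1)
  L6 halt: idle → wire stays (-2, 1)
  actuator = (-2, 1)

-3 1
-2 1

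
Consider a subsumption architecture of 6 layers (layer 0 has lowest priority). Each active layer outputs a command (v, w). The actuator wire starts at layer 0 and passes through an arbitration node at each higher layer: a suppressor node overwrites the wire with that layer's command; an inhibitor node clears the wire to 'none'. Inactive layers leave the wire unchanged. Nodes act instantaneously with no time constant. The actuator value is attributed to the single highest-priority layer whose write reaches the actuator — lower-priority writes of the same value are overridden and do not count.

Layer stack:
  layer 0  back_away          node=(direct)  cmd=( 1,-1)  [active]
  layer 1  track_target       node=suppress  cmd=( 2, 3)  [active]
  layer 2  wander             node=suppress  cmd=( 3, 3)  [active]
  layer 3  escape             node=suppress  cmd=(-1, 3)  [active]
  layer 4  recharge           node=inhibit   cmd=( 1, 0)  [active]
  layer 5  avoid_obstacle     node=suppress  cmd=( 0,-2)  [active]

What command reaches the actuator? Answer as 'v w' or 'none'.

0 -2

[0] back_away on; wire := (1, -1)
[1] track_target on (suppress); wire := (2, 3)
[2] wander on (suppress); wire := (3, 3)
[3] escape on (suppress); wire := (-1, 3)
[4] recharge on (inhibit); wire := none
[5] avoid_obstacle on (suppress); wire := (0, -2)
output (0, -2)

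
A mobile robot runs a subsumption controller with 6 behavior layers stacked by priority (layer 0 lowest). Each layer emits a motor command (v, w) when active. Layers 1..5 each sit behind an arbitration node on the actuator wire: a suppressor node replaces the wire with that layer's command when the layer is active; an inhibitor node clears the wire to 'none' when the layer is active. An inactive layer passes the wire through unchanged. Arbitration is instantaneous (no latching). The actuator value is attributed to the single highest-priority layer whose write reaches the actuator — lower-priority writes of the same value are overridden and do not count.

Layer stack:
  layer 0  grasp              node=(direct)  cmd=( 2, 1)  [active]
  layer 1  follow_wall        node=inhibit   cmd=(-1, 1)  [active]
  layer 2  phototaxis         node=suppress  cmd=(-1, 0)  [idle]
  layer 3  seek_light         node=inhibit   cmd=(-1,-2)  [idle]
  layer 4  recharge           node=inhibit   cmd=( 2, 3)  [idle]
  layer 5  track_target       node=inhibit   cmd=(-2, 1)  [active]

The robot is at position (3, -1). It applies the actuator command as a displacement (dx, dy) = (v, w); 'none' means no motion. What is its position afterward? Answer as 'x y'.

3 -1

layer 0 (grasp) active — direct: (2, 1)
layer 1 (follow_wall) active — inhibits: none
layer 2 (phototaxis) idle — unchanged: none
layer 3 (seek_light) idle — unchanged: none
layer 4 (recharge) idle — unchanged: none
layer 5 (track_target) active — inhibits: none
→ actuator none
position: (3, -1) + none = (3, -1)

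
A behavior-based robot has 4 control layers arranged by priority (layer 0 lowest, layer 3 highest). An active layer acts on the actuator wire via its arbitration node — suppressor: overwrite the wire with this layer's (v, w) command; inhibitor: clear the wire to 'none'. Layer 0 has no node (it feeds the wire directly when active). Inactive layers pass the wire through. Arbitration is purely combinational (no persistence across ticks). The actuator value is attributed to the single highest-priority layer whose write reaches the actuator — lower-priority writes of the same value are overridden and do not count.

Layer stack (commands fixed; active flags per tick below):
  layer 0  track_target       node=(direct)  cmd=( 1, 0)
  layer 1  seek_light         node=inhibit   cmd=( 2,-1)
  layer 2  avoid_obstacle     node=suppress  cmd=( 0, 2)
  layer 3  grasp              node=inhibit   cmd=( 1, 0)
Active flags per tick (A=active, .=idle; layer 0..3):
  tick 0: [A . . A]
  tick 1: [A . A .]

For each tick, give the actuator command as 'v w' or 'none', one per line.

none
0 2

tick 0:
  [0] track_target on; wire := (1, 0)
  [1] seek_light off; pass (1, 0)
  [2] avoid_obstacle off; pass (1, 0)
  [3] grasp on (inhibit); wire := none
  output none
tick 1:
  [0] track_target on; wire := (1, 0)
  [1] seek_light off; pass (1, 0)
  [2] avoid_obstacle on (suppress); wire := (0, 2)
  [3] grasp off; pass (0, 2)
  output (0, 2)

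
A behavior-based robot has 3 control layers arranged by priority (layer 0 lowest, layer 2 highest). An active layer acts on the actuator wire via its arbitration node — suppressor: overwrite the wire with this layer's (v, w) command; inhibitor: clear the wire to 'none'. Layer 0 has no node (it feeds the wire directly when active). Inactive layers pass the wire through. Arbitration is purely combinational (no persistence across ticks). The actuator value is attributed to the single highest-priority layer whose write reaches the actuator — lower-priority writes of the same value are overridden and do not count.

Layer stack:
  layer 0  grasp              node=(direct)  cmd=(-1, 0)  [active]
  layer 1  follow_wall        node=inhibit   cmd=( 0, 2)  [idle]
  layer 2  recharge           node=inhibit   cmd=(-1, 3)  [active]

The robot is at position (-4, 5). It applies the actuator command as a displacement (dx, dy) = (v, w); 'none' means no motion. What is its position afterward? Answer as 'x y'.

[0] grasp on; wire := (-1, 0)
[1] follow_wall off; pass (-1, 0)
[2] recharge on (inhibit); wire := none
output none
position: (-4, 5) + none = (-4, 5)

-4 5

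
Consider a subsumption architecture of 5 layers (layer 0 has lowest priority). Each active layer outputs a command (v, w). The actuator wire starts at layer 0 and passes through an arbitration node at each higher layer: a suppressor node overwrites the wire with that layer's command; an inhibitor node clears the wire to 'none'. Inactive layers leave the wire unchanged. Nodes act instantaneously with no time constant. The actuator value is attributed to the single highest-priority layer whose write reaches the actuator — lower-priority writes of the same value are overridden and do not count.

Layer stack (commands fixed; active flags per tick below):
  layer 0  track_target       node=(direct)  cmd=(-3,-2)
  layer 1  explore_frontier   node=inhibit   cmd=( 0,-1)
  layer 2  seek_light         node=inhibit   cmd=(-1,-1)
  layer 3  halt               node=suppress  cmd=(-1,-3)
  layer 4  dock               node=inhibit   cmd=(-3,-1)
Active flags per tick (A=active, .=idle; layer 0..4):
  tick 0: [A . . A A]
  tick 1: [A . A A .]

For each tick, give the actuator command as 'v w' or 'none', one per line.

tick 0:
  [0] track_target on; wire := (-3, -2)
  [1] explore_frontier off; pass (-3, -2)
  [2] seek_light off; pass (-3, -2)
  [3] halt on (suppress); wire := (-1, -3)
  [4] dock on (inhibit); wire := none
  output none
tick 1:
  [0] track_target on; wire := (-3, -2)
  [1] explore_frontier off; pass (-3, -2)
  [2] seek_light on (inhibit); wire := none
  [3] halt on (suppress); wire := (-1, -3)
  [4] dock off; pass (-1, -3)
  output (-1, -3)

none
-1 -3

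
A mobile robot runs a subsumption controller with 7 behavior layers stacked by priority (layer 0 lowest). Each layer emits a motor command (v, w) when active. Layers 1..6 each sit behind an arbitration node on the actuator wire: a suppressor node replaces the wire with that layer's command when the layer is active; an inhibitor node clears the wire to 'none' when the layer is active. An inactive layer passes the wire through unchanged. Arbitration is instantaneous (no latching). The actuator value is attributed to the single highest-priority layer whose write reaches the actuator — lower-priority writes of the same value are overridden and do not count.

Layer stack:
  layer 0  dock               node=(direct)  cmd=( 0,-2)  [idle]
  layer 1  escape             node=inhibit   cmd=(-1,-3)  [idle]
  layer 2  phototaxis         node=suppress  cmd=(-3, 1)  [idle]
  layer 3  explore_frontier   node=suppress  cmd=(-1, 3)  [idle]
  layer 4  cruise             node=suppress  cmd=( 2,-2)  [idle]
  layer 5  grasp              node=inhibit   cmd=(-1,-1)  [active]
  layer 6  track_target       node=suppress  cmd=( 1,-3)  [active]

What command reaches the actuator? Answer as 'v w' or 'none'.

[0] dock off; wire := none
[1] escape off; pass none
[2] phototaxis off; pass none
[3] explore_frontier off; pass none
[4] cruise off; pass none
[5] grasp on (inhibit); wire := none
[6] track_target on (suppress); wire := (1, -3)
output (1, -3)

1 -3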